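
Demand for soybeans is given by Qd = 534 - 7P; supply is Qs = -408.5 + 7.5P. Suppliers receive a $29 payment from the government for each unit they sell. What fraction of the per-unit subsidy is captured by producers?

Pre-subsidy: 534 - 7P = -408.5 + 7.5P gives P* = 65, Q* = 79.
With the subsidy, sellers receive Ps = Pb + 29 for each unit, where Pb is the price buyers pay.
Supply in terms of Pb becomes Qs = -408.5 + 7.5(Pb + 29) = -191 + 7.5Pb. Setting this equal to demand: 534 - 7Pb = -191 + 7.5Pb, so Pb = 50.
Sellers receive Ps = 50 + 29 = 79; Q' = 534 − 7·50 = 184.
Buyers' price falls by P* − Pb = 65 − 50 = 15; sellers' price rises by Ps − P* = 79 − 65 = 14.
So producers capture 14/29 = 14/29 of each unit of subsidy.

Producer share = 14/29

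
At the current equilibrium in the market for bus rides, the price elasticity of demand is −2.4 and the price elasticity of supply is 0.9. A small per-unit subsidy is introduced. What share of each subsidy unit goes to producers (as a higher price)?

For a small subsidy around the equilibrium, the benefit split depends on the relative slopes, which at a point are proportional to the elasticities.
Buyer share = εs/(εs + |εd|) = 0.9/(0.9 + 2.4) = 3/11; seller share = |εd|/(εs + |εd|) = 8/11.
So producers capture 8/11 of the subsidy.

Producer share = 8/11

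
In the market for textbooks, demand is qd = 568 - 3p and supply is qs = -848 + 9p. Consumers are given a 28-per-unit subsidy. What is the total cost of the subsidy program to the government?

Pre-subsidy: 568 - 3p = -848 + 9p gives p* = 118, q* = 214.
With the rebate, buyers effectively pay pb = ps − 28, where ps is the price sellers receive.
Demand in terms of ps becomes qd = 568 − 3(ps − 28) = 652 - 3ps. Setting this equal to supply: 652 - 3ps = -848 + 9ps, so ps = 125.
Buyers pay pb = 125 − 28 = 97; q' = -848 + 9·125 = 277.
Government outlay = subsidy × quantity = 28 × 277 = 7756.

Government cost = 7756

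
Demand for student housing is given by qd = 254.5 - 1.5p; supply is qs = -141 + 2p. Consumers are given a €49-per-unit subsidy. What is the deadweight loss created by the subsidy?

Pre-subsidy: 254.5 - 1.5p = -141 + 2p gives p* = 113, q* = 85.
With the rebate, buyers effectively pay pb = ps − 49, where ps is the price sellers receive.
Demand in terms of ps becomes qd = 254.5 − 1.5(ps − 49) = 328 - 1.5ps. Setting this equal to supply: 328 - 1.5ps = -141 + 2ps, so ps = 134.
Buyers pay pb = 134 − 49 = 85; q' = -141 + 2·134 = 127.
The subsidy expands output by 127 − 85 = 42 past the efficient level; on those units the gap between marginal cost and willingness to pay runs from 0 up to 49.
DWL = ½ × 49 × 42 = 1029.

Deadweight loss = €1029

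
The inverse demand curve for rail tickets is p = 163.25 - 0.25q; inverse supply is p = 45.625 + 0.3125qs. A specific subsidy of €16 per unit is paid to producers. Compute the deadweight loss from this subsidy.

Deadweight loss = 2048/9

Pre-subsidy: 163.25 - 0.25q = 45.625 + 0.3125q gives q* = 1882/9 and p* = 3995/36.
With the subsidy, sellers receive ps = pb + 16 for each unit, where pb is the price buyers pay.
On the curves, pb = 163.25 - 0.25q and ps = 45.625 + 0.3125q; the wedge ps − pb = 16 gives 45.625 + 0.3125q − (163.25 - 0.25q) = 16, so q' = 2138/9.
Then pb = 163.25 − 0.25·(2138/9) = 3739/36 and ps = 45.625 + 0.3125·(2138/9) = 4315/36.
The subsidy expands output by 2138/9 − 1882/9 = 256/9 past the efficient level; on those units the gap between marginal cost and willingness to pay runs from 0 up to 16.
DWL = ½ × 16 × 256/9 = 2048/9.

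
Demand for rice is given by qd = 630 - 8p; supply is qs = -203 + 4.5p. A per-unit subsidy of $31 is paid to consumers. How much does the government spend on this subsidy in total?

Government cost = $5770.96

Pre-subsidy: 630 - 8p = -203 + 4.5p gives p* = 66.64, q* = 96.88.
With the rebate, buyers effectively pay pb = ps − 31, where ps is the price sellers receive.
Demand in terms of ps becomes qd = 630 − 8(ps − 31) = 878 - 8ps. Setting this equal to supply: 878 - 8ps = -203 + 4.5ps, so ps = 86.48.
Buyers pay pb = 86.48 − 31 = 55.48; q' = -203 + 4.5·86.48 = 186.16.
Government outlay = subsidy × quantity = 31 × 186.16 = 5770.96.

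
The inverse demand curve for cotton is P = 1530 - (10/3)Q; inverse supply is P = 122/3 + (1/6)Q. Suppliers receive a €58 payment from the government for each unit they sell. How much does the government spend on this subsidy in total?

Pre-subsidy: 1530 - (10/3)Q = 122/3 + (1/6)Q gives Q* = 8936/21 and P* = 7030/63.
With the subsidy, sellers receive Ps = Pb + 58 for each unit, where Pb is the price buyers pay.
On the curves, Pb = 1530 - (10/3)Q and Ps = 122/3 + (1/6)Q; the wedge Ps − Pb = 58 gives 122/3 + (1/6)Q − (1530 - (10/3)Q) = 58, so Q' = 9284/21.
Then Pb = 1530 − (10/3)·(9284/21) = 3550/63 and Ps = 122/3 + (1/6)·(9284/21) = 7204/63.
Government outlay = subsidy × quantity = 58 × 9284/21 = 538472/21.

Government cost = 538472/21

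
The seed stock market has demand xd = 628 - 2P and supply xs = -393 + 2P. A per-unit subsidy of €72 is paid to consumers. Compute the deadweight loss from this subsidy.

Pre-subsidy: 628 - 2P = -393 + 2P gives P* = 255.25, x* = 117.5.
With the rebate, buyers effectively pay Pb = Ps − 72, where Ps is the price sellers receive.
Demand in terms of Ps becomes xd = 628 − 2(Ps − 72) = 772 - 2Ps. Setting this equal to supply: 772 - 2Ps = -393 + 2Ps, so Ps = 291.25.
Buyers pay Pb = 291.25 − 72 = 219.25; x' = -393 + 2·291.25 = 189.5.
The subsidy expands output by 189.5 − 117.5 = 72 past the efficient level; on those units the gap between marginal cost and willingness to pay runs from 0 up to 72.
DWL = ½ × 72 × 72 = 2592.

Deadweight loss = €2592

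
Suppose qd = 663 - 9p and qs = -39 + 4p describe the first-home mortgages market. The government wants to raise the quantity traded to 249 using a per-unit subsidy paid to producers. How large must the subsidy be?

Required subsidy s = 26 per unit

At q = 249, invert demand for the buyer price: pb = (663 − 249)/9 = 46; invert supply for the seller price: ps = (249 − (-39))/4 = 72.
The subsidy must fill the gap: s = ps − pb = 72 − 46 = 26.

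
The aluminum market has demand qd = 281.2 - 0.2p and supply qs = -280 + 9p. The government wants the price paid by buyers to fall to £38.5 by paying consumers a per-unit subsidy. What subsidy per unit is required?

At a buyer price of 38.5, quantity demanded is 281.2 − 0.2·38.5 = 273.5.
Sellers supply 273.5 only when they receive ps with -280 + 9·ps = 273.5, i.e. ps = 61.5.
s = ps − pb = 61.5 − 38.5 = 23.

Required subsidy s = £23 per unit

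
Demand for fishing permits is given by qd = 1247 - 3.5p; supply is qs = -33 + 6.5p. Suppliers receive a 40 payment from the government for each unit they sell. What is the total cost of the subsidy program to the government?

Government cost = 35600

Pre-subsidy: 1247 - 3.5p = -33 + 6.5p gives p* = 128, q* = 799.
With the subsidy, sellers receive ps = pb + 40 for each unit, where pb is the price buyers pay.
Supply in terms of pb becomes qs = -33 + 6.5(pb + 40) = 227 + 6.5pb. Setting this equal to demand: 1247 - 3.5pb = 227 + 6.5pb, so pb = 102.
Sellers receive ps = 102 + 40 = 142; q' = 1247 − 3.5·102 = 890.
Government outlay = subsidy × quantity = 40 × 890 = 35600.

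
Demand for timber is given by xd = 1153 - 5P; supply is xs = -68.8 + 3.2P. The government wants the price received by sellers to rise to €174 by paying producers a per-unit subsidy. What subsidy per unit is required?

At a seller price of 174, quantity supplied is -68.8 + 3.2·174 = 488.
Buyers absorb 488 only when they pay Pb with 1153 − 5·Pb = 488, i.e. Pb = 133.
s = Ps − Pb = 174 − 133 = 41.

Required subsidy s = €41 per unit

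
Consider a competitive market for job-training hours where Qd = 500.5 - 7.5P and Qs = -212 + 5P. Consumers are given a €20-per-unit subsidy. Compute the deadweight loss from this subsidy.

Pre-subsidy: 500.5 - 7.5P = -212 + 5P gives P* = 57, Q* = 73.
With the rebate, buyers effectively pay Pb = Ps − 20, where Ps is the price sellers receive.
Demand in terms of Ps becomes Qd = 500.5 − 7.5(Ps − 20) = 650.5 - 7.5Ps. Setting this equal to supply: 650.5 - 7.5Ps = -212 + 5Ps, so Ps = 69.
Buyers pay Pb = 69 − 20 = 49; Q' = -212 + 5·69 = 133.
The subsidy expands output by 133 − 73 = 60 past the efficient level; on those units the gap between marginal cost and willingness to pay runs from 0 up to 20.
DWL = ½ × 20 × 60 = 600.

Deadweight loss = €600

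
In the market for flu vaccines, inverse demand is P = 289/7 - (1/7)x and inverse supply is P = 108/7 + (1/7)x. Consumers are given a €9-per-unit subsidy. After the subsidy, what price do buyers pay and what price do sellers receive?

Buyers pay 167/7; sellers receive 230/7

Pre-subsidy: 289/7 - (1/7)x = 108/7 + (1/7)x gives x* = 90.5 and P* = 397/14.
With the rebate, buyers effectively pay Pb = Ps − 9, where Ps is the price sellers receive.
On the curves, Pb = 289/7 - (1/7)x and Ps = 108/7 + (1/7)x; the wedge Ps − Pb = 9 gives 108/7 + (1/7)x − (289/7 - (1/7)x) = 9, so x' = 122.
Then Pb = 289/7 − (1/7)·122 = 167/7 and Ps = 108/7 + (1/7)·122 = 230/7.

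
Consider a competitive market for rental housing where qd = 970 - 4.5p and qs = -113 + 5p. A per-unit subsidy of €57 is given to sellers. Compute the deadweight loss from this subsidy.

Deadweight loss = €3847.5

Pre-subsidy: 970 - 4.5p = -113 + 5p gives p* = 114, q* = 457.
With the subsidy, sellers receive ps = pb + 57 for each unit, where pb is the price buyers pay.
Supply in terms of pb becomes qs = -113 + 5(pb + 57) = 172 + 5pb. Setting this equal to demand: 970 - 4.5pb = 172 + 5pb, so pb = 84.
Sellers receive ps = 84 + 57 = 141; q' = 970 − 4.5·84 = 592.
The subsidy expands output by 592 − 457 = 135 past the efficient level; on those units the gap between marginal cost and willingness to pay runs from 0 up to 57.
DWL = ½ × 57 × 135 = 3847.5.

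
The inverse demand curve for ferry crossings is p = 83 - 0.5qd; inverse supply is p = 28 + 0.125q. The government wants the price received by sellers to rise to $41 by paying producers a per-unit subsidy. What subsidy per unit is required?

Required subsidy s = $10 per unit

At a seller price of 41, quantity supplied is -224 + 8·41 = 104.
Buyers absorb 104 only when they pay pb = 83 − 0.5·104 = 31.
s = ps − pb = 41 − 31 = 10.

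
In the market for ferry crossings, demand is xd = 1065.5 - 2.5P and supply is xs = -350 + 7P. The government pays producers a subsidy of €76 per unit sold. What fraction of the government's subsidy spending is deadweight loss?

Pre-subsidy: 1065.5 - 2.5P = -350 + 7P gives P* = 149, x* = 693.
With the subsidy, sellers receive Ps = Pb + 76 for each unit, where Pb is the price buyers pay.
Supply in terms of Pb becomes xs = -350 + 7(Pb + 76) = 182 + 7Pb. Setting this equal to demand: 1065.5 - 2.5Pb = 182 + 7Pb, so Pb = 93.
Sellers receive Ps = 93 + 76 = 169; x' = 1065.5 − 2.5·93 = 833.
ΔCS = ½(693 + 833)(149 − 93) = 42728; ΔPS = ½(693 + 833)(169 − 149) = 15260.
Government spending = 76 × 833 = 63308.
DWL = ½ × 76 × (833 − 693) = 5320; fraction = 5320 / 63308 = 10/119.

DWL / government spending = 10/119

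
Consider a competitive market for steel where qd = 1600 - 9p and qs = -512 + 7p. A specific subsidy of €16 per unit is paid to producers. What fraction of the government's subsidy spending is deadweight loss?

Pre-subsidy: 1600 - 9p = -512 + 7p gives p* = 132, q* = 412.
With the subsidy, sellers receive ps = pb + 16 for each unit, where pb is the price buyers pay.
Supply in terms of pb becomes qs = -512 + 7(pb + 16) = -400 + 7pb. Setting this equal to demand: 1600 - 9pb = -400 + 7pb, so pb = 125.
Sellers receive ps = 125 + 16 = 141; q' = 1600 − 9·125 = 475.
ΔCS = ½(412 + 475)(132 − 125) = 3104.5; ΔPS = ½(412 + 475)(141 − 132) = 3991.5.
Government spending = 16 × 475 = 7600.
DWL = ½ × 16 × (475 − 412) = 504; fraction = 504 / 7600 = 63/950.

DWL / government spending = 63/950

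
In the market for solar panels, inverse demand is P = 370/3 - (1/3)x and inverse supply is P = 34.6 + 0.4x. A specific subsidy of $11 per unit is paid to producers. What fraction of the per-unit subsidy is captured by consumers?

Pre-subsidy: 370/3 - (1/3)x = 34.6 + 0.4x gives x* = 121 and P* = 83.
With the subsidy, sellers receive Ps = Pb + 11 for each unit, where Pb is the price buyers pay.
On the curves, Pb = 370/3 - (1/3)x and Ps = 34.6 + 0.4x; the wedge Ps − Pb = 11 gives 34.6 + 0.4x − (370/3 - (1/3)x) = 11, so x' = 136.
Then Pb = 370/3 − (1/3)·136 = 78 and Ps = 34.6 + 0.4·136 = 89.
Buyers' price falls by P* − Pb = 83 − 78 = 5; sellers' price rises by Ps − P* = 89 − 83 = 6.
So consumers capture 5/11 = 5/11 of each unit of subsidy.

Consumer share = 5/11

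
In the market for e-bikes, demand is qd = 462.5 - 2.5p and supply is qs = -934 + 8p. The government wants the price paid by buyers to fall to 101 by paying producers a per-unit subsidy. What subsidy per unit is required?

Required subsidy s = 42 per unit

At a buyer price of 101, quantity demanded is 462.5 − 2.5·101 = 210.
Sellers supply 210 only when they receive ps with -934 + 8·ps = 210, i.e. ps = 143.
s = ps − pb = 143 − 101 = 42.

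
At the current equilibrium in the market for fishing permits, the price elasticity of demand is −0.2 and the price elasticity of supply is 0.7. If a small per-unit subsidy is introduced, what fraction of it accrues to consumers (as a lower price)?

Consumer share = 7/9

For a small subsidy around the equilibrium, the benefit split depends on the relative slopes, which at a point are proportional to the elasticities.
Buyer share = εs/(εs + |εd|) = 0.7/(0.7 + 0.2) = 7/9; seller share = |εd|/(εs + |εd|) = 2/9.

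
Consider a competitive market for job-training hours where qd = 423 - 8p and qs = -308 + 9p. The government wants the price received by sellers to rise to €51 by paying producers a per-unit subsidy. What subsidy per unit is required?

Required subsidy s = €17 per unit

At a seller price of 51, quantity supplied is -308 + 9·51 = 151.
Buyers absorb 151 only when they pay pb with 423 − 8·pb = 151, i.e. pb = 34.
s = ps − pb = 51 − 34 = 17.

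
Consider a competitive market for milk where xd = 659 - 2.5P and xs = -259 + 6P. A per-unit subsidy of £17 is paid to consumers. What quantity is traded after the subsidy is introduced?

x' = 419

Pre-subsidy: 659 - 2.5P = -259 + 6P gives P* = 108, x* = 389.
With the rebate, buyers effectively pay Pb = Ps − 17, where Ps is the price sellers receive.
Demand in terms of Ps becomes xd = 659 − 2.5(Ps − 17) = 701.5 - 2.5Ps. Setting this equal to supply: 701.5 - 2.5Ps = -259 + 6Ps, so Ps = 113.
Buyers pay Pb = 113 − 17 = 96; x' = -259 + 6·113 = 419.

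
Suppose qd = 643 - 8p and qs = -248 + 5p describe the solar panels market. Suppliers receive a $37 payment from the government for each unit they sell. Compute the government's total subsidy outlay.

Government cost = 100307/13

Pre-subsidy: 643 - 8p = -248 + 5p gives p* = 891/13, q* = 1231/13.
With the subsidy, sellers receive ps = pb + 37 for each unit, where pb is the price buyers pay.
Supply in terms of pb becomes qs = -248 + 5(pb + 37) = -63 + 5pb. Setting this equal to demand: 643 - 8pb = -63 + 5pb, so pb = 706/13.
Sellers receive ps = 706/13 + 37 = 1187/13; q' = 643 − 8·(706/13) = 2711/13.
Government outlay = subsidy × quantity = 37 × 2711/13 = 100307/13.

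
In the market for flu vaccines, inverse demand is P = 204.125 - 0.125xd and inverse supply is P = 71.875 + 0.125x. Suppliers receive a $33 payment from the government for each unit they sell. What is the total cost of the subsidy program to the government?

Government cost = $21813

Pre-subsidy: 204.125 - 0.125x = 71.875 + 0.125x gives x* = 529 and P* = 138.
With the subsidy, sellers receive Ps = Pb + 33 for each unit, where Pb is the price buyers pay.
On the curves, Pb = 204.125 - 0.125x and Ps = 71.875 + 0.125x; the wedge Ps − Pb = 33 gives 71.875 + 0.125x − (204.125 - 0.125x) = 33, so x' = 661.
Then Pb = 204.125 − 0.125·661 = 121.5 and Ps = 71.875 + 0.125·661 = 154.5.
Government outlay = subsidy × quantity = 33 × 661 = 21813.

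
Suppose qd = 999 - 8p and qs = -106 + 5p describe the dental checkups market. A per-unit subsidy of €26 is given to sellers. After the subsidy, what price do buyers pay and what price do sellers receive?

Pre-subsidy: 999 - 8p = -106 + 5p gives p* = 85, q* = 319.
With the subsidy, sellers receive ps = pb + 26 for each unit, where pb is the price buyers pay.
Supply in terms of pb becomes qs = -106 + 5(pb + 26) = 24 + 5pb. Setting this equal to demand: 999 - 8pb = 24 + 5pb, so pb = 75.
Sellers receive ps = 75 + 26 = 101; q' = 999 − 8·75 = 399.

Buyers pay €75; sellers receive €101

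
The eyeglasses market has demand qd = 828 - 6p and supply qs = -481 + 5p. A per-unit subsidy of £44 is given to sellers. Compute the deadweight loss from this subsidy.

Deadweight loss = £2640

Pre-subsidy: 828 - 6p = -481 + 5p gives p* = 119, q* = 114.
With the subsidy, sellers receive ps = pb + 44 for each unit, where pb is the price buyers pay.
Supply in terms of pb becomes qs = -481 + 5(pb + 44) = -261 + 5pb. Setting this equal to demand: 828 - 6pb = -261 + 5pb, so pb = 99.
Sellers receive ps = 99 + 44 = 143; q' = 828 − 6·99 = 234.
The subsidy expands output by 234 − 114 = 120 past the efficient level; on those units the gap between marginal cost and willingness to pay runs from 0 up to 44.
DWL = ½ × 44 × 120 = 2640.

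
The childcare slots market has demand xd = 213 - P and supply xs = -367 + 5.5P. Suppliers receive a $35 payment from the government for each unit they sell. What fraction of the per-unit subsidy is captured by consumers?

Pre-subsidy: 213 - P = -367 + 5.5P gives P* = 1160/13, x* = 1609/13.
With the subsidy, sellers receive Ps = Pb + 35 for each unit, where Pb is the price buyers pay.
Supply in terms of Pb becomes xs = -367 + 5.5(Pb + 35) = -174.5 + 5.5Pb. Setting this equal to demand: 213 - Pb = -174.5 + 5.5Pb, so Pb = 775/13.
Sellers receive Ps = 775/13 + 35 = 1230/13; x' = 213 − 1·(775/13) = 1994/13.
Buyers' price falls by P* − Pb = 1160/13 − 775/13 = 385/13; sellers' price rises by Ps − P* = 1230/13 − 1160/13 = 70/13.
So consumers capture (385/13)/35 = 11/13 of each unit of subsidy.

Consumer share = 11/13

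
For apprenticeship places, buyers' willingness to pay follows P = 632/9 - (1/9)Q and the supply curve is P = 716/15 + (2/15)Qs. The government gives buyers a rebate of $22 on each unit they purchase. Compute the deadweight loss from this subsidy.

Deadweight loss = $990

Pre-subsidy: 632/9 - (1/9)Q = 716/15 + (2/15)Q gives Q* = 92 and P* = 60.
With the rebate, buyers effectively pay Pb = Ps − 22, where Ps is the price sellers receive.
On the curves, Pb = 632/9 - (1/9)Q and Ps = 716/15 + (2/15)Q; the wedge Ps − Pb = 22 gives 716/15 + (2/15)Q − (632/9 - (1/9)Q) = 22, so Q' = 182.
Then Pb = 632/9 − (1/9)·182 = 50 and Ps = 716/15 + (2/15)·182 = 72.
The subsidy expands output by 182 − 92 = 90 past the efficient level; on those units the gap between marginal cost and willingness to pay runs from 0 up to 22.
DWL = ½ × 22 × 90 = 990.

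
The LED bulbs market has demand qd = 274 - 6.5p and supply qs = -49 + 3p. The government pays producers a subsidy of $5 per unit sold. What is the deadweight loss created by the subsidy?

Deadweight loss = 975/38

Pre-subsidy: 274 - 6.5p = -49 + 3p gives p* = 34, q* = 53.
With the subsidy, sellers receive ps = pb + 5 for each unit, where pb is the price buyers pay.
Supply in terms of pb becomes qs = -49 + 3(pb + 5) = -34 + 3pb. Setting this equal to demand: 274 - 6.5pb = -34 + 3pb, so pb = 616/19.
Sellers receive ps = 616/19 + 5 = 711/19; q' = 274 − 6.5·(616/19) = 1202/19.
The subsidy expands output by 1202/19 − 53 = 195/19 past the efficient level; on those units the gap between marginal cost and willingness to pay runs from 0 up to 5.
DWL = ½ × 5 × 195/19 = 975/38.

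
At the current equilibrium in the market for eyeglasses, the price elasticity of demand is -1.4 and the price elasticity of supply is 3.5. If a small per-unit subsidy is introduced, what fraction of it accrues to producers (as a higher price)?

Producer share = 2/7

For a small subsidy around the equilibrium, the benefit split depends on the relative slopes, which at a point are proportional to the elasticities.
Buyer share = εs/(εs + |εd|) = 3.5/(3.5 + 1.4) = 5/7; seller share = |εd|/(εs + |εd|) = 2/7.
So producers capture 2/7 of the subsidy.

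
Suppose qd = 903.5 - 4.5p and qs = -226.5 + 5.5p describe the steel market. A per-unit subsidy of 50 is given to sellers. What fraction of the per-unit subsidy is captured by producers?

Producer share = 0.45

Pre-subsidy: 903.5 - 4.5p = -226.5 + 5.5p gives p* = 113, q* = 395.
With the subsidy, sellers receive ps = pb + 50 for each unit, where pb is the price buyers pay.
Supply in terms of pb becomes qs = -226.5 + 5.5(pb + 50) = 48.5 + 5.5pb. Setting this equal to demand: 903.5 - 4.5pb = 48.5 + 5.5pb, so pb = 85.5.
Sellers receive ps = 85.5 + 50 = 135.5; q' = 903.5 − 4.5·85.5 = 518.75.
Buyers' price falls by p* − pb = 113 − 85.5 = 27.5; sellers' price rises by ps − p* = 135.5 − 113 = 22.5.
So producers capture 22.5/50 = 0.45 of each unit of subsidy.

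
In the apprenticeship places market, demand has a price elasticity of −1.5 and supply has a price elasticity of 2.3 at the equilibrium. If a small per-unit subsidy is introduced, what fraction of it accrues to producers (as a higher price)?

Producer share = 15/38

For a small subsidy around the equilibrium, the benefit split depends on the relative slopes, which at a point are proportional to the elasticities.
Buyer share = εs/(εs + |εd|) = 2.3/(2.3 + 1.5) = 23/38; seller share = |εd|/(εs + |εd|) = 15/38.
So producers capture 15/38 of the subsidy.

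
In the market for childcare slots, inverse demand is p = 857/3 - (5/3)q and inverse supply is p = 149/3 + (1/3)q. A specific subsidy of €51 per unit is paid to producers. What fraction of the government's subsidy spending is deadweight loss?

Pre-subsidy: 857/3 - (5/3)q = 149/3 + (1/3)q gives q* = 118 and p* = 89.
With the subsidy, sellers receive ps = pb + 51 for each unit, where pb is the price buyers pay.
On the curves, pb = 857/3 - (5/3)q and ps = 149/3 + (1/3)q; the wedge ps − pb = 51 gives 149/3 + (1/3)q − (857/3 - (5/3)q) = 51, so q' = 143.5.
Then pb = 857/3 − (5/3)·143.5 = 46.5 and ps = 149/3 + (1/3)·143.5 = 97.5.
ΔCS = ½(118 + 143.5)(89 − 46.5) = 5556.875; ΔPS = ½(118 + 143.5)(97.5 − 89) = 1111.375.
Government spending = 51 × 143.5 = 7318.5.
DWL = ½ × 51 × (143.5 − 118) = 650.25; fraction = 650.25 / 7318.5 = 51/574.

DWL / government spending = 51/574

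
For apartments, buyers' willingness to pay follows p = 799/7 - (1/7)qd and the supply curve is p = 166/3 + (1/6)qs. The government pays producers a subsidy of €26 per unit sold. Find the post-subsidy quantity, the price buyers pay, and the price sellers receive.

q' = 274; buyers pay €75; sellers receive €101

Pre-subsidy: 799/7 - (1/7)q = 166/3 + (1/6)q gives q* = 190 and p* = 87.
With the subsidy, sellers receive ps = pb + 26 for each unit, where pb is the price buyers pay.
On the curves, pb = 799/7 - (1/7)q and ps = 166/3 + (1/6)q; the wedge ps − pb = 26 gives 166/3 + (1/6)q − (799/7 - (1/7)q) = 26, so q' = 274.
Then pb = 799/7 − (1/7)·274 = 75 and ps = 166/3 + (1/6)·274 = 101.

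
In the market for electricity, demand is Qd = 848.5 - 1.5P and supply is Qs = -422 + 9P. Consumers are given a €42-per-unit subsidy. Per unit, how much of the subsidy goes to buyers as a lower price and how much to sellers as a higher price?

Pre-subsidy: 848.5 - 1.5P = -422 + 9P gives P* = 121, Q* = 667.
With the rebate, buyers effectively pay Pb = Ps − 42, where Ps is the price sellers receive.
Demand in terms of Ps becomes Qd = 848.5 − 1.5(Ps − 42) = 911.5 - 1.5Ps. Setting this equal to supply: 911.5 - 1.5Ps = -422 + 9Ps, so Ps = 127.
Buyers pay Pb = 127 − 42 = 85; Q' = -422 + 9·127 = 721.
Buyers' price falls by P* − Pb = 121 − 85 = 36; sellers' price rises by Ps − P* = 127 − 121 = 6.

Buyers gain €36 per unit; sellers gain €6 per unit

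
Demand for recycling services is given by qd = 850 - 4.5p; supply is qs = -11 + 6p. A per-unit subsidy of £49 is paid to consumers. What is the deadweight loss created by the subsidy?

Pre-subsidy: 850 - 4.5p = -11 + 6p gives p* = 82, q* = 481.
With the rebate, buyers effectively pay pb = ps − 49, where ps is the price sellers receive.
Demand in terms of ps becomes qd = 850 − 4.5(ps − 49) = 1070.5 - 4.5ps. Setting this equal to supply: 1070.5 - 4.5ps = -11 + 6ps, so ps = 103.
Buyers pay pb = 103 − 49 = 54; q' = -11 + 6·103 = 607.
The subsidy expands output by 607 − 481 = 126 past the efficient level; on those units the gap between marginal cost and willingness to pay runs from 0 up to 49.
DWL = ½ × 49 × 126 = 3087.

Deadweight loss = £3087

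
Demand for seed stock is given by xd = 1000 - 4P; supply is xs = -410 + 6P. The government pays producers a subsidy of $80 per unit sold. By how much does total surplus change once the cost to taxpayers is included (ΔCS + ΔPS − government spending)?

Pre-subsidy: 1000 - 4P = -410 + 6P gives P* = 141, x* = 436.
With the subsidy, sellers receive Ps = Pb + 80 for each unit, where Pb is the price buyers pay.
Supply in terms of Pb becomes xs = -410 + 6(Pb + 80) = 70 + 6Pb. Setting this equal to demand: 1000 - 4Pb = 70 + 6Pb, so Pb = 93.
Sellers receive Ps = 93 + 80 = 173; x' = 1000 − 4·93 = 628.
ΔCS = ½(436 + 628)(141 − 93) = 25536; ΔPS = ½(436 + 628)(173 − 141) = 17024.
Government spending = 80 × 628 = 50240.
Net change = 25536 + 17024 − 50240 = -7680. The loss equals the DWL triangle ½·80·192.

Net change in total surplus = -$7680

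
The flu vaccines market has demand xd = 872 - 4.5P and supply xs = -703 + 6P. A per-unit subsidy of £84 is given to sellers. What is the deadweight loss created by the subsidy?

Pre-subsidy: 872 - 4.5P = -703 + 6P gives P* = 150, x* = 197.
With the subsidy, sellers receive Ps = Pb + 84 for each unit, where Pb is the price buyers pay.
Supply in terms of Pb becomes xs = -703 + 6(Pb + 84) = -199 + 6Pb. Setting this equal to demand: 872 - 4.5Pb = -199 + 6Pb, so Pb = 102.
Sellers receive Ps = 102 + 84 = 186; x' = 872 − 4.5·102 = 413.
The subsidy expands output by 413 − 197 = 216 past the efficient level; on those units the gap between marginal cost and willingness to pay runs from 0 up to 84.
DWL = ½ × 84 × 216 = 9072.

Deadweight loss = £9072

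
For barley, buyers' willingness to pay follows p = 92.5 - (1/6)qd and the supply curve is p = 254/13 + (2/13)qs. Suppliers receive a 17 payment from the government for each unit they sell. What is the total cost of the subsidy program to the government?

Government cost = 4771.56

Pre-subsidy: 92.5 - (1/6)q = 254/13 + (2/13)q gives q* = 227.64 and p* = 54.56.
With the subsidy, sellers receive ps = pb + 17 for each unit, where pb is the price buyers pay.
On the curves, pb = 92.5 - (1/6)q and ps = 254/13 + (2/13)q; the wedge ps − pb = 17 gives 254/13 + (2/13)q − (92.5 - (1/6)q) = 17, so q' = 280.68.
Then pb = 92.5 − (1/6)·280.68 = 45.72 and ps = 254/13 + (2/13)·280.68 = 62.72.
Government outlay = subsidy × quantity = 17 × 280.68 = 4771.56.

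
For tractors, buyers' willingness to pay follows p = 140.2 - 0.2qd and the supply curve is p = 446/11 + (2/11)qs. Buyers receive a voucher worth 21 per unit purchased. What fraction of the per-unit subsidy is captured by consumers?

Consumer share = 11/21

Pre-subsidy: 140.2 - 0.2q = 446/11 + (2/11)q gives q* = 261 and p* = 88.
With the rebate, buyers effectively pay pb = ps − 21, where ps is the price sellers receive.
On the curves, pb = 140.2 - 0.2q and ps = 446/11 + (2/11)q; the wedge ps − pb = 21 gives 446/11 + (2/11)q − (140.2 - 0.2q) = 21, so q' = 316.
Then pb = 140.2 − 0.2·316 = 77 and ps = 446/11 + (2/11)·316 = 98.
Buyers' price falls by p* − pb = 88 − 77 = 11; sellers' price rises by ps − p* = 98 − 88 = 10.
So consumers capture 11/21 = 11/21 of each unit of subsidy.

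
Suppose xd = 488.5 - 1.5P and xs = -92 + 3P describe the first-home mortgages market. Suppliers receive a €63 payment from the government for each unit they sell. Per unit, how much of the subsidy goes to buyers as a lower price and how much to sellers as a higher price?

Pre-subsidy: 488.5 - 1.5P = -92 + 3P gives P* = 129, x* = 295.
With the subsidy, sellers receive Ps = Pb + 63 for each unit, where Pb is the price buyers pay.
Supply in terms of Pb becomes xs = -92 + 3(Pb + 63) = 97 + 3Pb. Setting this equal to demand: 488.5 - 1.5Pb = 97 + 3Pb, so Pb = 87.
Sellers receive Ps = 87 + 63 = 150; x' = 488.5 − 1.5·87 = 358.
Buyers' price falls by P* − Pb = 129 − 87 = 42; sellers' price rises by Ps − P* = 150 − 129 = 21.

Buyers gain €42 per unit; sellers gain €21 per unit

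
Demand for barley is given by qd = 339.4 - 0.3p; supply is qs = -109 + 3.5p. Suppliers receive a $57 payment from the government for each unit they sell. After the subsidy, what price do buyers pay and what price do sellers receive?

Pre-subsidy: 339.4 - 0.3p = -109 + 3.5p gives p* = 118, q* = 304.
With the subsidy, sellers receive ps = pb + 57 for each unit, where pb is the price buyers pay.
Supply in terms of pb becomes qs = -109 + 3.5(pb + 57) = 90.5 + 3.5pb. Setting this equal to demand: 339.4 - 0.3pb = 90.5 + 3.5pb, so pb = 65.5.
Sellers receive ps = 65.5 + 57 = 122.5; q' = 339.4 − 0.3·65.5 = 319.75.

Buyers pay $65.5; sellers receive $122.5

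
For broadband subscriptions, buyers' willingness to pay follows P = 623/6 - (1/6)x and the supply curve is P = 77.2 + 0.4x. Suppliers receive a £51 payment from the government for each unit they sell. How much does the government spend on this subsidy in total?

Government cost = £6987

Pre-subsidy: 623/6 - (1/6)x = 77.2 + 0.4x gives x* = 47 and P* = 96.
With the subsidy, sellers receive Ps = Pb + 51 for each unit, where Pb is the price buyers pay.
On the curves, Pb = 623/6 - (1/6)x and Ps = 77.2 + 0.4x; the wedge Ps − Pb = 51 gives 77.2 + 0.4x − (623/6 - (1/6)x) = 51, so x' = 137.
Then Pb = 623/6 − (1/6)·137 = 81 and Ps = 77.2 + 0.4·137 = 132.
Government outlay = subsidy × quantity = 51 × 137 = 6987.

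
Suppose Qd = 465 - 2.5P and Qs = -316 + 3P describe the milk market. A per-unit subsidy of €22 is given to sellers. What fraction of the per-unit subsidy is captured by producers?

Producer share = 5/11

Pre-subsidy: 465 - 2.5P = -316 + 3P gives P* = 142, Q* = 110.
With the subsidy, sellers receive Ps = Pb + 22 for each unit, where Pb is the price buyers pay.
Supply in terms of Pb becomes Qs = -316 + 3(Pb + 22) = -250 + 3Pb. Setting this equal to demand: 465 - 2.5Pb = -250 + 3Pb, so Pb = 130.
Sellers receive Ps = 130 + 22 = 152; Q' = 465 − 2.5·130 = 140.
Buyers' price falls by P* − Pb = 142 − 130 = 12; sellers' price rises by Ps − P* = 152 − 142 = 10.
So producers capture 10/22 = 5/11 of each unit of subsidy.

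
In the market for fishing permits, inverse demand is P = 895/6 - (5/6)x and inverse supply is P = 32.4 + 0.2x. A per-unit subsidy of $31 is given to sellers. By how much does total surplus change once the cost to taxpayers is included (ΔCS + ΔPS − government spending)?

Net change in total surplus = -$465

Pre-subsidy: 895/6 - (5/6)x = 32.4 + 0.2x gives x* = 113 and P* = 55.
With the subsidy, sellers receive Ps = Pb + 31 for each unit, where Pb is the price buyers pay.
On the curves, Pb = 895/6 - (5/6)x and Ps = 32.4 + 0.2x; the wedge Ps − Pb = 31 gives 32.4 + 0.2x − (895/6 - (5/6)x) = 31, so x' = 143.
Then Pb = 895/6 − (5/6)·143 = 30 and Ps = 32.4 + 0.2·143 = 61.
ΔCS = ½(113 + 143)(55 − 30) = 3200; ΔPS = ½(113 + 143)(61 − 55) = 768.
Government spending = 31 × 143 = 4433.
Net change = 3200 + 768 − 4433 = -465. The loss equals the DWL triangle ½·31·30.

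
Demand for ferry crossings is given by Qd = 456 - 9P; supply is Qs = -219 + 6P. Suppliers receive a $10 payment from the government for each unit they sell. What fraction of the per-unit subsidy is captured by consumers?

Consumer share = 0.4

Pre-subsidy: 456 - 9P = -219 + 6P gives P* = 45, Q* = 51.
With the subsidy, sellers receive Ps = Pb + 10 for each unit, where Pb is the price buyers pay.
Supply in terms of Pb becomes Qs = -219 + 6(Pb + 10) = -159 + 6Pb. Setting this equal to demand: 456 - 9Pb = -159 + 6Pb, so Pb = 41.
Sellers receive Ps = 41 + 10 = 51; Q' = 456 − 9·41 = 87.
Buyers' price falls by P* − Pb = 45 − 41 = 4; sellers' price rises by Ps − P* = 51 − 45 = 6.
So consumers capture 4/10 = 0.4 of each unit of subsidy.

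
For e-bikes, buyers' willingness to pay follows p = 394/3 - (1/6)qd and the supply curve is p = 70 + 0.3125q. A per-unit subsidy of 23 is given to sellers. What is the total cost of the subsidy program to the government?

Pre-subsidy: 394/3 - (1/6)q = 70 + 0.3125q gives q* = 128 and p* = 110.
With the subsidy, sellers receive ps = pb + 23 for each unit, where pb is the price buyers pay.
On the curves, pb = 394/3 - (1/6)q and ps = 70 + 0.3125q; the wedge ps − pb = 23 gives 70 + 0.3125q − (394/3 - (1/6)q) = 23, so q' = 176.
Then pb = 394/3 − (1/6)·176 = 102 and ps = 70 + 0.3125·176 = 125.
Government outlay = subsidy × quantity = 23 × 176 = 4048.

Government cost = 4048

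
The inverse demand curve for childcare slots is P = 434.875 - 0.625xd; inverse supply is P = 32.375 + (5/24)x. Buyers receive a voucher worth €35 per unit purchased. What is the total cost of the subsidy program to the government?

Government cost = €18375

Pre-subsidy: 434.875 - 0.625x = 32.375 + (5/24)x gives x* = 483 and P* = 133.
With the rebate, buyers effectively pay Pb = Ps − 35, where Ps is the price sellers receive.
On the curves, Pb = 434.875 - 0.625x and Ps = 32.375 + (5/24)x; the wedge Ps − Pb = 35 gives 32.375 + (5/24)x − (434.875 - 0.625x) = 35, so x' = 525.
Then Pb = 434.875 − 0.625·525 = 106.75 and Ps = 32.375 + (5/24)·525 = 141.75.
Government outlay = subsidy × quantity = 35 × 525 = 18375.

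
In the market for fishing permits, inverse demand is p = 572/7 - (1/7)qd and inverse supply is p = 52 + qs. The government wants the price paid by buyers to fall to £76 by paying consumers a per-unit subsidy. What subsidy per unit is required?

At a buyer price of 76, quantity demanded is 572 − 7·76 = 40.
Sellers supply 40 only when they receive ps = 52 + 1·40 = 92.
s = ps − pb = 92 − 76 = 16.

Required subsidy s = £16 per unit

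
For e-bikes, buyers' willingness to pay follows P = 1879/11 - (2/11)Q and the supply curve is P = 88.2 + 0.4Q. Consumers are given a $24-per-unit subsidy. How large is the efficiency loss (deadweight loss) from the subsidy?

Deadweight loss = $495

Pre-subsidy: 1879/11 - (2/11)Q = 88.2 + 0.4Q gives Q* = 142 and P* = 145.
With the rebate, buyers effectively pay Pb = Ps − 24, where Ps is the price sellers receive.
On the curves, Pb = 1879/11 - (2/11)Q and Ps = 88.2 + 0.4Q; the wedge Ps − Pb = 24 gives 88.2 + 0.4Q − (1879/11 - (2/11)Q) = 24, so Q' = 183.25.
Then Pb = 1879/11 − (2/11)·183.25 = 137.5 and Ps = 88.2 + 0.4·183.25 = 161.5.
The subsidy expands output by 183.25 − 142 = 41.25 past the efficient level; on those units the gap between marginal cost and willingness to pay runs from 0 up to 24.
DWL = ½ × 24 × 41.25 = 495.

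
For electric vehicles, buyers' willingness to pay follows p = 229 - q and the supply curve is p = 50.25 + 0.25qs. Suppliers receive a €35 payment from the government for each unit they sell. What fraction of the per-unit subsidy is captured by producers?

Producer share = 0.2

Pre-subsidy: 229 - q = 50.25 + 0.25q gives q* = 143 and p* = 86.
With the subsidy, sellers receive ps = pb + 35 for each unit, where pb is the price buyers pay.
On the curves, pb = 229 - q and ps = 50.25 + 0.25q; the wedge ps − pb = 35 gives 50.25 + 0.25q − (229 - q) = 35, so q' = 171.
Then pb = 229 − 1·171 = 58 and ps = 50.25 + 0.25·171 = 93.
Buyers' price falls by p* − pb = 86 − 58 = 28; sellers' price rises by ps − p* = 93 − 86 = 7.
So producers capture 7/35 = 0.2 of each unit of subsidy.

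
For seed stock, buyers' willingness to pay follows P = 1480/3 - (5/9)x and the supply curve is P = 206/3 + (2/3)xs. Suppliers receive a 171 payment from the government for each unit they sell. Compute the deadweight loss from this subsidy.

Pre-subsidy: 1480/3 - (5/9)x = 206/3 + (2/3)x gives x* = 3822/11 and P* = 9910/33.
With the subsidy, sellers receive Ps = Pb + 171 for each unit, where Pb is the price buyers pay.
On the curves, Pb = 1480/3 - (5/9)x and Ps = 206/3 + (2/3)x; the wedge Ps − Pb = 171 gives 206/3 + (2/3)x − (1480/3 - (5/9)x) = 171, so x' = 5361/11.
Then Pb = 1480/3 − (5/9)·(5361/11) = 7345/33 and Ps = 206/3 + (2/3)·(5361/11) = 12988/33.
The subsidy expands output by 5361/11 − 3822/11 = 1539/11 past the efficient level; on those units the gap between marginal cost and willingness to pay runs from 0 up to 171.
DWL = ½ × 171 × 1539/11 = 263169/22.

Deadweight loss = 263169/22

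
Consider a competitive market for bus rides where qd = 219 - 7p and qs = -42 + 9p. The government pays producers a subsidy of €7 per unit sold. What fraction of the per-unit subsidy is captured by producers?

Producer share = 0.4375

Pre-subsidy: 219 - 7p = -42 + 9p gives p* = 16.3125, q* = 104.8125.
With the subsidy, sellers receive ps = pb + 7 for each unit, where pb is the price buyers pay.
Supply in terms of pb becomes qs = -42 + 9(pb + 7) = 21 + 9pb. Setting this equal to demand: 219 - 7pb = 21 + 9pb, so pb = 12.375.
Sellers receive ps = 12.375 + 7 = 19.375; q' = 219 − 7·12.375 = 132.375.
Buyers' price falls by p* − pb = 16.3125 − 12.375 = 3.9375; sellers' price rises by ps − p* = 19.375 − 16.3125 = 3.0625.
So producers capture 3.0625/7 = 0.4375 of each unit of subsidy.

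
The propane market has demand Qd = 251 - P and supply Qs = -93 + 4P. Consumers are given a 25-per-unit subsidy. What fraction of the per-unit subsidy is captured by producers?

Pre-subsidy: 251 - P = -93 + 4P gives P* = 68.8, Q* = 182.2.
With the rebate, buyers effectively pay Pb = Ps − 25, where Ps is the price sellers receive.
Demand in terms of Ps becomes Qd = 251 − 1(Ps − 25) = 276 - Ps. Setting this equal to supply: 276 - Ps = -93 + 4Ps, so Ps = 73.8.
Buyers pay Pb = 73.8 − 25 = 48.8; Q' = -93 + 4·73.8 = 202.2.
Buyers' price falls by P* − Pb = 68.8 − 48.8 = 20; sellers' price rises by Ps − P* = 73.8 − 68.8 = 5.
So producers capture 5/25 = 0.2 of each unit of subsidy.

Producer share = 0.2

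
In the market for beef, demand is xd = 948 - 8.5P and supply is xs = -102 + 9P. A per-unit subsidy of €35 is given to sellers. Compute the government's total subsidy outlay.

Government cost = €20685

Pre-subsidy: 948 - 8.5P = -102 + 9P gives P* = 60, x* = 438.
With the subsidy, sellers receive Ps = Pb + 35 for each unit, where Pb is the price buyers pay.
Supply in terms of Pb becomes xs = -102 + 9(Pb + 35) = 213 + 9Pb. Setting this equal to demand: 948 - 8.5Pb = 213 + 9Pb, so Pb = 42.
Sellers receive Ps = 42 + 35 = 77; x' = 948 − 8.5·42 = 591.
Government outlay = subsidy × quantity = 35 × 591 = 20685.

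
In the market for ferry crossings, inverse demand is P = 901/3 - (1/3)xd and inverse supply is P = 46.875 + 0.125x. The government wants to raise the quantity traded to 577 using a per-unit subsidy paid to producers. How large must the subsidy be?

Required subsidy s = 11 per unit

At x = 577, from the demand curve buyers pay Pb = 901/3 − (1/3)·577 = 108; from the supply curve sellers need Ps = 46.875 + 0.125·577 = 119.
The subsidy must fill the gap: s = Ps − Pb = 119 − 108 = 11.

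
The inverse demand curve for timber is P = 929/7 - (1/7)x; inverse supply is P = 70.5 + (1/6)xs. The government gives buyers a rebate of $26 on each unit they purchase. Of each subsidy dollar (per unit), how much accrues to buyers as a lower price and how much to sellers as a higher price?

Buyers gain $12 per unit; sellers gain $14 per unit

Pre-subsidy: 929/7 - (1/7)x = 70.5 + (1/6)x gives x* = 201 and P* = 104.
With the rebate, buyers effectively pay Pb = Ps − 26, where Ps is the price sellers receive.
On the curves, Pb = 929/7 - (1/7)x and Ps = 70.5 + (1/6)x; the wedge Ps − Pb = 26 gives 70.5 + (1/6)x − (929/7 - (1/7)x) = 26, so x' = 285.
Then Pb = 929/7 − (1/7)·285 = 92 and Ps = 70.5 + (1/6)·285 = 118.
Buyers' price falls by P* − Pb = 104 − 92 = 12; sellers' price rises by Ps − P* = 118 − 104 = 14.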